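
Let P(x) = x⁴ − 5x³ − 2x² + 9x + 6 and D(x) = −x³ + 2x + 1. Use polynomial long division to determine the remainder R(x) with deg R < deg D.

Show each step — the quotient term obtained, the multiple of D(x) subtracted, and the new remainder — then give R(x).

Step 1: lead(x⁴ − 5x³ − 2x² + 9x + 6) ÷ lead(D) = x⁴ ÷ −x³ = −x. Subtract (−x)·D = x⁴ − 2x² − x. Remainder: −5x³ + 10x + 6.
Step 2: lead(−5x³ + 10x + 6) ÷ lead(D) = −5x³ ÷ −x³ = 5. Subtract (5)·D = −5x³ + 10x + 5. Remainder: 1.

R(x) = 1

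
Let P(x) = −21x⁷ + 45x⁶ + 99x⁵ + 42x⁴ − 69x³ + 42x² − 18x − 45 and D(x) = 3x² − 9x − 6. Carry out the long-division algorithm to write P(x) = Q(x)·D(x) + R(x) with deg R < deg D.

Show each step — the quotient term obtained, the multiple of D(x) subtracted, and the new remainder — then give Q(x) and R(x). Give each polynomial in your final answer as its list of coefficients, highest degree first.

Q = [-7, -6, 1, 5, -6, 6]; R = [-9]

Step 1: lead(−21x⁷ + 45x⁶ + 99x⁵ + 42x⁴ − 69x³ + 42x² − 18x − 45) ÷ lead(D) = −21x⁷ ÷ 3x² = −7x⁵. Subtract (−7x⁵)·D = −21x⁷ + 63x⁶ + 42x⁵. Remainder: −18x⁶ + 57x⁵ + 42x⁴ − 69x³ + 42x² − 18x − 45.
Step 2: lead(−18x⁶ + 57x⁵ + 42x⁴ − 69x³ + 42x² − 18x − 45) ÷ lead(D) = −18x⁶ ÷ 3x² = −6x⁴. Subtract (−6x⁴)·D = −18x⁶ + 54x⁵ + 36x⁴. Remainder: 3x⁵ + 6x⁴ − 69x³ + 42x² − 18x − 45.
Step 3: lead(3x⁵ + 6x⁴ − 69x³ + 42x² − 18x − 45) ÷ lead(D) = 3x⁵ ÷ 3x² = x³. Subtract (x³)·D = 3x⁵ − 9x⁴ − 6x³. Remainder: 15x⁴ − 63x³ + 42x² − 18x − 45.
Step 4: lead(15x⁴ − 63x³ + 42x² − 18x − 45) ÷ lead(D) = 15x⁴ ÷ 3x² = 5x². Subtract (5x²)·D = 15x⁴ − 45x³ − 30x². Remainder: −18x³ + 72x² − 18x − 45.
Step 5: lead(−18x³ + 72x² − 18x − 45) ÷ lead(D) = −18x³ ÷ 3x² = −6x. Subtract (−6x)·D = −18x³ + 54x² + 36x. Remainder: 18x² − 54x − 45.
Step 6: lead(18x² − 54x − 45) ÷ lead(D) = 18x² ÷ 3x² = 6. Subtract (6)·D = 18x² − 54x − 36. Remainder: −9.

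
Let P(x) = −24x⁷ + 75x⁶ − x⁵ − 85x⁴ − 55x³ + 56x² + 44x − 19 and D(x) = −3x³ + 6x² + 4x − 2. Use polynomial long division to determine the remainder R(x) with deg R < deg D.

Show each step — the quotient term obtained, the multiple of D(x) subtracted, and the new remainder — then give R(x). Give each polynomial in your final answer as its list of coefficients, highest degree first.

Step 1: lead(−24x⁷ + 75x⁶ − x⁵ − 85x⁴ − 55x³ + 56x² + 44x − 19) ÷ lead(D) = −24x⁷ ÷ −3x³ = 8x⁴. Subtract (8x⁴)·D = −24x⁷ + 48x⁶ + 32x⁵ − 16x⁴. Remainder: 27x⁶ − 33x⁵ − 69x⁴ − 55x³ + 56x² + 44x − 19.
Step 2: lead(27x⁶ − 33x⁵ − 69x⁴ − 55x³ + 56x² + 44x − 19) ÷ lead(D) = 27x⁶ ÷ −3x³ = −9x³. Subtract (−9x³)·D = 27x⁶ − 54x⁵ − 36x⁴ + 18x³. Remainder: 21x⁵ − 33x⁴ − 73x³ + 56x² + 44x − 19.
Step 3: lead(21x⁵ − 33x⁴ − 73x³ + 56x² + 44x − 19) ÷ lead(D) = 21x⁵ ÷ −3x³ = −7x². Subtract (−7x²)·D = 21x⁵ − 42x⁴ − 28x³ + 14x². Remainder: 9x⁴ − 45x³ + 42x² + 44x − 19.
Step 4: lead(9x⁴ − 45x³ + 42x² + 44x − 19) ÷ lead(D) = 9x⁴ ÷ −3x³ = −3x. Subtract (−3x)·D = 9x⁴ − 18x³ − 12x² + 6x. Remainder: −27x³ + 54x² + 38x − 19.
Step 5: lead(−27x³ + 54x² + 38x − 19) ÷ lead(D) = −27x³ ÷ −3x³ = 9. Subtract (9)·D = −27x³ + 54x² + 36x − 18. Remainder: 2x − 1.

R = [2, -1]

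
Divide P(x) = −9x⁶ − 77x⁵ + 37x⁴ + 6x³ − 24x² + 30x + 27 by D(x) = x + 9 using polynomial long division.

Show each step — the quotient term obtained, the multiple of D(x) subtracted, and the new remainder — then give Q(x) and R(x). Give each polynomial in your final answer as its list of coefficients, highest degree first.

Step 1: lead(−9x⁶ − 77x⁵ + 37x⁴ + 6x³ − 24x² + 30x + 27) ÷ lead(D) = −9x⁶ ÷ x = −9x⁵. Subtract (−9x⁵)·D = −9x⁶ − 81x⁵. Remainder: 4x⁵ + 37x⁴ + 6x³ − 24x² + 30x + 27.
Step 2: lead(4x⁵ + 37x⁴ + 6x³ − 24x² + 30x + 27) ÷ lead(D) = 4x⁵ ÷ x = 4x⁴. Subtract (4x⁴)·D = 4x⁵ + 36x⁴. Remainder: x⁴ + 6x³ − 24x² + 30x + 27.
Step 3: lead(x⁴ + 6x³ − 24x² + 30x + 27) ÷ lead(D) = x⁴ ÷ x = x³. Subtract (x³)·D = x⁴ + 9x³. Remainder: −3x³ − 24x² + 30x + 27.
Step 4: lead(−3x³ − 24x² + 30x + 27) ÷ lead(D) = −3x³ ÷ x = −3x². Subtract (−3x²)·D = −3x³ − 27x². Remainder: 3x² + 30x + 27.
Step 5: lead(3x² + 30x + 27) ÷ lead(D) = 3x² ÷ x = 3x. Subtract (3x)·D = 3x² + 27x. Remainder: 3x + 27.
Step 6: lead(3x + 27) ÷ lead(D) = 3x ÷ x = 3. Subtract (3)·D = 3x + 27. Remainder: 0.

Q = [-9, 4, 1, -3, 3, 3]; R = [0]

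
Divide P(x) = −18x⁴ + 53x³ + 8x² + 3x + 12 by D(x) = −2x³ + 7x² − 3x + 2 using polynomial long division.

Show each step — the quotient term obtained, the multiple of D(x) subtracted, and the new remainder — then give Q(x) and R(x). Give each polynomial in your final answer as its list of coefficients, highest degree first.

Q = [9, 5]; R = [2]

Step 1: lead(−18x⁴ + 53x³ + 8x² + 3x + 12) ÷ lead(D) = −18x⁴ ÷ −2x³ = 9x. Subtract (9x)·D = −18x⁴ + 63x³ − 27x² + 18x. Remainder: −10x³ + 35x² − 15x + 12.
Step 2: lead(−10x³ + 35x² − 15x + 12) ÷ lead(D) = −10x³ ÷ −2x³ = 5. Subtract (5)·D = −10x³ + 35x² − 15x + 10. Remainder: 2.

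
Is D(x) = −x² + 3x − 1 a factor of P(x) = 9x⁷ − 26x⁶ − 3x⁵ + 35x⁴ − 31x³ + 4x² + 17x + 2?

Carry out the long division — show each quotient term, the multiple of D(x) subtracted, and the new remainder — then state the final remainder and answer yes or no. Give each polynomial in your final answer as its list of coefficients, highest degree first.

R = [8], so D(x) is not a factor of P(x). no

Step 1: lead(9x⁷ − 26x⁶ − 3x⁵ + 35x⁴ − 31x³ + 4x² + 17x + 2) ÷ lead(D) = 9x⁷ ÷ −x² = −9x⁵. Subtract (−9x⁵)·D = 9x⁷ − 27x⁶ + 9x⁵. Remainder: x⁶ − 12x⁵ + 35x⁴ − 31x³ + 4x² + 17x + 2.
Step 2: lead(x⁶ − 12x⁵ + 35x⁴ − 31x³ + 4x² + 17x + 2) ÷ lead(D) = x⁶ ÷ −x² = −x⁴. Subtract (−x⁴)·D = x⁶ − 3x⁵ + x⁴. Remainder: −9x⁵ + 34x⁴ − 31x³ + 4x² + 17x + 2.
Step 3: lead(−9x⁵ + 34x⁴ − 31x³ + 4x² + 17x + 2) ÷ lead(D) = −9x⁵ ÷ −x² = 9x³. Subtract (9x³)·D = −9x⁵ + 27x⁴ − 9x³. Remainder: 7x⁴ − 22x³ + 4x² + 17x + 2.
Step 4: lead(7x⁴ − 22x³ + 4x² + 17x + 2) ÷ lead(D) = 7x⁴ ÷ −x² = −7x². Subtract (−7x²)·D = 7x⁴ − 21x³ + 7x². Remainder: −x³ − 3x² + 17x + 2.
Step 5: lead(−x³ − 3x² + 17x + 2) ÷ lead(D) = −x³ ÷ −x² = x. Subtract (x)·D = −x³ + 3x² − x. Remainder: −6x² + 18x + 2.
Step 6: lead(−6x² + 18x + 2) ÷ lead(D) = −6x² ÷ −x² = 6. Subtract (6)·D = −6x² + 18x − 6. Remainder: 8.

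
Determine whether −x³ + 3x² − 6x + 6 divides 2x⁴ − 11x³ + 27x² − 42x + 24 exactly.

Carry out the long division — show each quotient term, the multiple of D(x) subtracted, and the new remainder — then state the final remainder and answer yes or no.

Step 1: lead(2x⁴ − 11x³ + 27x² − 42x + 24) ÷ lead(D) = 2x⁴ ÷ −x³ = −2x. Subtract (−2x)·D = 2x⁴ − 6x³ + 12x² − 12x. Remainder: −5x³ + 15x² − 30x + 24.
Step 2: lead(−5x³ + 15x² − 30x + 24) ÷ lead(D) = −5x³ ÷ −x³ = 5. Subtract (5)·D = −5x³ + 15x² − 30x + 30. Remainder: −6.

R(x) = −6, so D(x) is not a factor of P(x). no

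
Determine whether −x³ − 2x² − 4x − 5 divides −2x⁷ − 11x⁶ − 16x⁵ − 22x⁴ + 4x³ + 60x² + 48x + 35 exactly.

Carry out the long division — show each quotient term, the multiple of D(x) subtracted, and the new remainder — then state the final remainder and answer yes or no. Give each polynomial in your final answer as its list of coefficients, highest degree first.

Step 1: lead(−2x⁷ − 11x⁶ − 16x⁵ − 22x⁴ + 4x³ + 60x² + 48x + 35) ÷ lead(D) = −2x⁷ ÷ −x³ = 2x⁴. Subtract (2x⁴)·D = −2x⁷ − 4x⁶ − 8x⁵ − 10x⁴. Remainder: −7x⁶ − 8x⁵ − 12x⁴ + 4x³ + 60x² + 48x + 35.
Step 2: lead(−7x⁶ − 8x⁵ − 12x⁴ + 4x³ + 60x² + 48x + 35) ÷ lead(D) = −7x⁶ ÷ −x³ = 7x³. Subtract (7x³)·D = −7x⁶ − 14x⁵ − 28x⁴ − 35x³. Remainder: 6x⁵ + 16x⁴ + 39x³ + 60x² + 48x + 35.
Step 3: lead(6x⁵ + 16x⁴ + 39x³ + 60x² + 48x + 35) ÷ lead(D) = 6x⁵ ÷ −x³ = −6x². Subtract (−6x²)·D = 6x⁵ + 12x⁴ + 24x³ + 30x². Remainder: 4x⁴ + 15x³ + 30x² + 48x + 35.
Step 4: lead(4x⁴ + 15x³ + 30x² + 48x + 35) ÷ lead(D) = 4x⁴ ÷ −x³ = −4x. Subtract (−4x)·D = 4x⁴ + 8x³ + 16x² + 20x. Remainder: 7x³ + 14x² + 28x + 35.
Step 5: lead(7x³ + 14x² + 28x + 35) ÷ lead(D) = 7x³ ÷ −x³ = −7. Subtract (−7)·D = 7x³ + 14x² + 28x + 35. Remainder: 0.

R = [0], so D(x) is a factor of P(x). yes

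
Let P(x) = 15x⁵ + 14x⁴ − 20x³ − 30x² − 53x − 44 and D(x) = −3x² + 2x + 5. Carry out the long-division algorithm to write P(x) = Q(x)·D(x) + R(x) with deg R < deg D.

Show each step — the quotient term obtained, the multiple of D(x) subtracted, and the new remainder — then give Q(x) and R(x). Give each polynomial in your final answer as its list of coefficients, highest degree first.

Q = [-5, -8, -7, -8]; R = [-2, -4]

Step 1: lead(15x⁵ + 14x⁴ − 20x³ − 30x² − 53x − 44) ÷ lead(D) = 15x⁵ ÷ −3x² = −5x³. Subtract (−5x³)·D = 15x⁵ − 10x⁴ − 25x³. Remainder: 24x⁴ + 5x³ − 30x² − 53x − 44.
Step 2: lead(24x⁴ + 5x³ − 30x² − 53x − 44) ÷ lead(D) = 24x⁴ ÷ −3x² = −8x². Subtract (−8x²)·D = 24x⁴ − 16x³ − 40x². Remainder: 21x³ + 10x² − 53x − 44.
Step 3: lead(21x³ + 10x² − 53x − 44) ÷ lead(D) = 21x³ ÷ −3x² = −7x. Subtract (−7x)·D = 21x³ − 14x² − 35x. Remainder: 24x² − 18x − 44.
Step 4: lead(24x² − 18x − 44) ÷ lead(D) = 24x² ÷ −3x² = −8. Subtract (−8)·D = 24x² − 16x − 40. Remainder: −2x − 4.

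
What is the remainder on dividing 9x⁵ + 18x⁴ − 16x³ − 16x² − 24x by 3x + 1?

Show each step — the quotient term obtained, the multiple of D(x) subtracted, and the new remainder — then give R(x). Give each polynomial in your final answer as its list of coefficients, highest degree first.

Step 1: lead(9x⁵ + 18x⁴ − 16x³ − 16x² − 24x) ÷ lead(D) = 9x⁵ ÷ 3x = 3x⁴. Subtract (3x⁴)·D = 9x⁵ + 3x⁴. Remainder: 15x⁴ − 16x³ − 16x² − 24x.
Step 2: lead(15x⁴ − 16x³ − 16x² − 24x) ÷ lead(D) = 15x⁴ ÷ 3x = 5x³. Subtract (5x³)·D = 15x⁴ + 5x³. Remainder: −21x³ − 16x² − 24x.
Step 3: lead(−21x³ − 16x² − 24x) ÷ lead(D) = −21x³ ÷ 3x = −7x². Subtract (−7x²)·D = −21x³ − 7x². Remainder: −9x² − 24x.
Step 4: lead(−9x² − 24x) ÷ lead(D) = −9x² ÷ 3x = −3x. Subtract (−3x)·D = −9x² − 3x. Remainder: −21x.
Step 5: lead(−21x) ÷ lead(D) = −21x ÷ 3x = −7. Subtract (−7)·D = −21x − 7. Remainder: 7.

R = [7]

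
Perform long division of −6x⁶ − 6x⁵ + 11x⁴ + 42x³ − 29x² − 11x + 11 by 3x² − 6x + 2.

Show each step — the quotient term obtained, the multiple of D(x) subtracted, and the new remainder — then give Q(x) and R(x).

Step 1: lead(−6x⁶ − 6x⁵ + 11x⁴ + 42x³ − 29x² − 11x + 11) ÷ lead(D) = −6x⁶ ÷ 3x² = −2x⁴. Subtract (−2x⁴)·D = −6x⁶ + 12x⁵ − 4x⁴. Remainder: −18x⁵ + 15x⁴ + 42x³ − 29x² − 11x + 11.
Step 2: lead(−18x⁵ + 15x⁴ + 42x³ − 29x² − 11x + 11) ÷ lead(D) = −18x⁵ ÷ 3x² = −6x³. Subtract (−6x³)·D = −18x⁵ + 36x⁴ − 12x³. Remainder: −21x⁴ + 54x³ − 29x² − 11x + 11.
Step 3: lead(−21x⁴ + 54x³ − 29x² − 11x + 11) ÷ lead(D) = −21x⁴ ÷ 3x² = −7x². Subtract (−7x²)·D = −21x⁴ + 42x³ − 14x². Remainder: 12x³ − 15x² − 11x + 11.
Step 4: lead(12x³ − 15x² − 11x + 11) ÷ lead(D) = 12x³ ÷ 3x² = 4x. Subtract (4x)·D = 12x³ − 24x² + 8x. Remainder: 9x² − 19x + 11.
Step 5: lead(9x² − 19x + 11) ÷ lead(D) = 9x² ÷ 3x² = 3. Subtract (3)·D = 9x² − 18x + 6. Remainder: −x + 5.

Q(x) = −2x⁴ − 6x³ − 7x² + 4x + 3; R(x) = −x + 5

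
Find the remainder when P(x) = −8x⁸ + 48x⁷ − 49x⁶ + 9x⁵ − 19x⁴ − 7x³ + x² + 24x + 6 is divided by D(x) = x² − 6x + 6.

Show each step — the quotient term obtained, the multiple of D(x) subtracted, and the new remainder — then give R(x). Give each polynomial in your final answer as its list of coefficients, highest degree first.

R = [0]

Step 1: lead(−8x⁸ + 48x⁷ − 49x⁶ + 9x⁵ − 19x⁴ − 7x³ + x² + 24x + 6) ÷ lead(D) = −8x⁸ ÷ x² = −8x⁶. Subtract (−8x⁶)·D = −8x⁸ + 48x⁷ − 48x⁶. Remainder: −x⁶ + 9x⁵ − 19x⁴ − 7x³ + x² + 24x + 6.
Step 2: lead(−x⁶ + 9x⁵ − 19x⁴ − 7x³ + x² + 24x + 6) ÷ lead(D) = −x⁶ ÷ x² = −x⁴. Subtract (−x⁴)·D = −x⁶ + 6x⁵ − 6x⁴. Remainder: 3x⁵ − 13x⁴ − 7x³ + x² + 24x + 6.
Step 3: lead(3x⁵ − 13x⁴ − 7x³ + x² + 24x + 6) ÷ lead(D) = 3x⁵ ÷ x² = 3x³. Subtract (3x³)·D = 3x⁵ − 18x⁴ + 18x³. Remainder: 5x⁴ − 25x³ + x² + 24x + 6.
Step 4: lead(5x⁴ − 25x³ + x² + 24x + 6) ÷ lead(D) = 5x⁴ ÷ x² = 5x². Subtract (5x²)·D = 5x⁴ − 30x³ + 30x². Remainder: 5x³ − 29x² + 24x + 6.
Step 5: lead(5x³ − 29x² + 24x + 6) ÷ lead(D) = 5x³ ÷ x² = 5x. Subtract (5x)·D = 5x³ − 30x² + 30x. Remainder: x² − 6x + 6.
Step 6: lead(x² − 6x + 6) ÷ lead(D) = x² ÷ x² = 1. Subtract (1)·D = x² − 6x + 6. Remainder: 0.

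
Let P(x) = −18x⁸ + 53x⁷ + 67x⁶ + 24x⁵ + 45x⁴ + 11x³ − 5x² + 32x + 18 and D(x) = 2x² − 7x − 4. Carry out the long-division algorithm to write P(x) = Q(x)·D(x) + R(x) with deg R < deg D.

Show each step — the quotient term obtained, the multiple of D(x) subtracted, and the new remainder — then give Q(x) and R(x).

Step 1: lead(−18x⁸ + 53x⁷ + 67x⁶ + 24x⁵ + 45x⁴ + 11x³ − 5x² + 32x + 18) ÷ lead(D) = −18x⁸ ÷ 2x² = −9x⁶. Subtract (−9x⁶)·D = −18x⁸ + 63x⁷ + 36x⁶. Remainder: −10x⁷ + 31x⁶ + 24x⁵ + 45x⁴ + 11x³ − 5x² + 32x + 18.
Step 2: lead(−10x⁷ + 31x⁶ + 24x⁵ + 45x⁴ + 11x³ − 5x² + 32x + 18) ÷ lead(D) = −10x⁷ ÷ 2x² = −5x⁵. Subtract (−5x⁵)·D = −10x⁷ + 35x⁶ + 20x⁵. Remainder: −4x⁶ + 4x⁵ + 45x⁴ + 11x³ − 5x² + 32x + 18.
Step 3: lead(−4x⁶ + 4x⁵ + 45x⁴ + 11x³ − 5x² + 32x + 18) ÷ lead(D) = −4x⁶ ÷ 2x² = −2x⁴. Subtract (−2x⁴)·D = −4x⁶ + 14x⁵ + 8x⁴. Remainder: −10x⁵ + 37x⁴ + 11x³ − 5x² + 32x + 18.
Step 4: lead(−10x⁵ + 37x⁴ + 11x³ − 5x² + 32x + 18) ÷ lead(D) = −10x⁵ ÷ 2x² = −5x³. Subtract (−5x³)·D = −10x⁵ + 35x⁴ + 20x³. Remainder: 2x⁴ − 9x³ − 5x² + 32x + 18.
Step 5: lead(2x⁴ − 9x³ − 5x² + 32x + 18) ÷ lead(D) = 2x⁴ ÷ 2x² = x². Subtract (x²)·D = 2x⁴ − 7x³ − 4x². Remainder: −2x³ − x² + 32x + 18.
Step 6: lead(−2x³ − x² + 32x + 18) ÷ lead(D) = −2x³ ÷ 2x² = −x. Subtract (−x)·D = −2x³ + 7x² + 4x. Remainder: −8x² + 28x + 18.
Step 7: lead(−8x² + 28x + 18) ÷ lead(D) = −8x² ÷ 2x² = −4. Subtract (−4)·D = −8x² + 28x + 16. Remainder: 2.

Q(x) = −9x⁶ − 5x⁵ − 2x⁴ − 5x³ + x² − x − 4; R(x) = 2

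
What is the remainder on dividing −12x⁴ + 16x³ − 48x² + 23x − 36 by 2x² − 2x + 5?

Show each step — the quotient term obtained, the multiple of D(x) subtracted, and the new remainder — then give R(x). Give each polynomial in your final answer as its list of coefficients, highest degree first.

R = [-1, -1]

Step 1: lead(−12x⁴ + 16x³ − 48x² + 23x − 36) ÷ lead(D) = −12x⁴ ÷ 2x² = −6x². Subtract (−6x²)·D = −12x⁴ + 12x³ − 30x². Remainder: 4x³ − 18x² + 23x − 36.
Step 2: lead(4x³ − 18x² + 23x − 36) ÷ lead(D) = 4x³ ÷ 2x² = 2x. Subtract (2x)·D = 4x³ − 4x² + 10x. Remainder: −14x² + 13x − 36.
Step 3: lead(−14x² + 13x − 36) ÷ lead(D) = −14x² ÷ 2x² = −7. Subtract (−7)·D = −14x² + 14x − 35. Remainder: −x − 1.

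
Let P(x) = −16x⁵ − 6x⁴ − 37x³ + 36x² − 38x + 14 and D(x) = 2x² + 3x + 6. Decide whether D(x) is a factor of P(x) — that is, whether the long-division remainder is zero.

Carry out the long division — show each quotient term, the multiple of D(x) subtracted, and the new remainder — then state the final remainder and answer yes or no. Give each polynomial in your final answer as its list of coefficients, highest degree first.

Step 1: lead(−16x⁵ − 6x⁴ − 37x³ + 36x² − 38x + 14) ÷ lead(D) = −16x⁵ ÷ 2x² = −8x³. Subtract (−8x³)·D = −16x⁵ − 24x⁴ − 48x³. Remainder: 18x⁴ + 11x³ + 36x² − 38x + 14.
Step 2: lead(18x⁴ + 11x³ + 36x² − 38x + 14) ÷ lead(D) = 18x⁴ ÷ 2x² = 9x². Subtract (9x²)·D = 18x⁴ + 27x³ + 54x². Remainder: −16x³ − 18x² − 38x + 14.
Step 3: lead(−16x³ − 18x² − 38x + 14) ÷ lead(D) = −16x³ ÷ 2x² = −8x. Subtract (−8x)·D = −16x³ − 24x² − 48x. Remainder: 6x² + 10x + 14.
Step 4: lead(6x² + 10x + 14) ÷ lead(D) = 6x² ÷ 2x² = 3. Subtract (3)·D = 6x² + 9x + 18. Remainder: x − 4.

R = [1, -4], so D(x) is not a factor of P(x). no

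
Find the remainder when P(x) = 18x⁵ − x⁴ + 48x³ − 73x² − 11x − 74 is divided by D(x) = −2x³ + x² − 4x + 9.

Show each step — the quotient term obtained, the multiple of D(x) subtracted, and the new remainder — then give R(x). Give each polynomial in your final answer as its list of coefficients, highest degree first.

R = [-7, -2]

Step 1: lead(18x⁵ − x⁴ + 48x³ − 73x² − 11x − 74) ÷ lead(D) = 18x⁵ ÷ −2x³ = −9x². Subtract (−9x²)·D = 18x⁵ − 9x⁴ + 36x³ − 81x². Remainder: 8x⁴ + 12x³ + 8x² − 11x − 74.
Step 2: lead(8x⁴ + 12x³ + 8x² − 11x − 74) ÷ lead(D) = 8x⁴ ÷ −2x³ = −4x. Subtract (−4x)·D = 8x⁴ − 4x³ + 16x² − 36x. Remainder: 16x³ − 8x² + 25x − 74.
Step 3: lead(16x³ − 8x² + 25x − 74) ÷ lead(D) = 16x³ ÷ −2x³ = −8. Subtract (−8)·D = 16x³ − 8x² + 32x − 72. Remainder: −7x − 2.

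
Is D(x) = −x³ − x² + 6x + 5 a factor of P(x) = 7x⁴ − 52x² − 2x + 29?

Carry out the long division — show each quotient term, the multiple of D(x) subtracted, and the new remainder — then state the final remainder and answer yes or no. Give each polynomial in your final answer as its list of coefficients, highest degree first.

Step 1: lead(7x⁴ − 52x² − 2x + 29) ÷ lead(D) = 7x⁴ ÷ −x³ = −7x. Subtract (−7x)·D = 7x⁴ + 7x³ − 42x² − 35x. Remainder: −7x³ − 10x² + 33x + 29.
Step 2: lead(−7x³ − 10x² + 33x + 29) ÷ lead(D) = −7x³ ÷ −x³ = 7. Subtract (7)·D = −7x³ − 7x² + 42x + 35. Remainder: −3x² − 9x − 6.

R = [-3, -9, -6], so D(x) is not a factor of P(x). no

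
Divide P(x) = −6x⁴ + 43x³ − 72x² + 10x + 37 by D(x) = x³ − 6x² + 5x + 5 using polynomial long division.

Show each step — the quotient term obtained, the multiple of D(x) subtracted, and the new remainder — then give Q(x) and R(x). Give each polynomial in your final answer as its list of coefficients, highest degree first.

Q = [-6, 7]; R = [5, 2]

Step 1: lead(−6x⁴ + 43x³ − 72x² + 10x + 37) ÷ lead(D) = −6x⁴ ÷ x³ = −6x. Subtract (−6x)·D = −6x⁴ + 36x³ − 30x² − 30x. Remainder: 7x³ − 42x² + 40x + 37.
Step 2: lead(7x³ − 42x² + 40x + 37) ÷ lead(D) = 7x³ ÷ x³ = 7. Subtract (7)·D = 7x³ − 42x² + 35x + 35. Remainder: 5x + 2.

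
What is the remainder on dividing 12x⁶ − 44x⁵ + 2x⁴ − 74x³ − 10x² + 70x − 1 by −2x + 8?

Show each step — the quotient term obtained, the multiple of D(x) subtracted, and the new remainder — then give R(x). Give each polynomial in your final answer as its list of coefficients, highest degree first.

R = [-9]

Step 1: lead(12x⁶ − 44x⁵ + 2x⁴ − 74x³ − 10x² + 70x − 1) ÷ lead(D) = 12x⁶ ÷ −2x = −6x⁵. Subtract (−6x⁵)·D = 12x⁶ − 48x⁵. Remainder: 4x⁵ + 2x⁴ − 74x³ − 10x² + 70x − 1.
Step 2: lead(4x⁵ + 2x⁴ − 74x³ − 10x² + 70x − 1) ÷ lead(D) = 4x⁵ ÷ −2x = −2x⁴. Subtract (−2x⁴)·D = 4x⁵ − 16x⁴. Remainder: 18x⁴ − 74x³ − 10x² + 70x − 1.
Step 3: lead(18x⁴ − 74x³ − 10x² + 70x − 1) ÷ lead(D) = 18x⁴ ÷ −2x = −9x³. Subtract (−9x³)·D = 18x⁴ − 72x³. Remainder: −2x³ − 10x² + 70x − 1.
Step 4: lead(−2x³ − 10x² + 70x − 1) ÷ lead(D) = −2x³ ÷ −2x = x². Subtract (x²)·D = −2x³ + 8x². Remainder: −18x² + 70x − 1.
Step 5: lead(−18x² + 70x − 1) ÷ lead(D) = −18x² ÷ −2x = 9x. Subtract (9x)·D = −18x² + 72x. Remainder: −2x − 1.
Step 6: lead(−2x − 1) ÷ lead(D) = −2x ÷ −2x = 1. Subtract (1)·D = −2x + 8. Remainder: −9.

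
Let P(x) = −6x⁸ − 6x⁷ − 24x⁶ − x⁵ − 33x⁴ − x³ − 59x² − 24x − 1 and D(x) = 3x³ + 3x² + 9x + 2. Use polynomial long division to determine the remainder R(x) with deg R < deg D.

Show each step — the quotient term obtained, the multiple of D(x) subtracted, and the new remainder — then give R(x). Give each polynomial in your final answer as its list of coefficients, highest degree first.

R = [7, -8, -1]

Step 1: lead(−6x⁸ − 6x⁷ − 24x⁶ − x⁵ − 33x⁴ − x³ − 59x² − 24x − 1) ÷ lead(D) = −6x⁸ ÷ 3x³ = −2x⁵. Subtract (−2x⁵)·D = −6x⁸ − 6x⁷ − 18x⁶ − 4x⁵. Remainder: −6x⁶ + 3x⁵ − 33x⁴ − x³ − 59x² − 24x − 1.
Step 2: lead(−6x⁶ + 3x⁵ − 33x⁴ − x³ − 59x² − 24x − 1) ÷ lead(D) = −6x⁶ ÷ 3x³ = −2x³. Subtract (−2x³)·D = −6x⁶ − 6x⁵ − 18x⁴ − 4x³. Remainder: 9x⁵ − 15x⁴ + 3x³ − 59x² − 24x − 1.
Step 3: lead(9x⁵ − 15x⁴ + 3x³ − 59x² − 24x − 1) ÷ lead(D) = 9x⁵ ÷ 3x³ = 3x². Subtract (3x²)·D = 9x⁵ + 9x⁴ + 27x³ + 6x². Remainder: −24x⁴ − 24x³ − 65x² − 24x − 1.
Step 4: lead(−24x⁴ − 24x³ − 65x² − 24x − 1) ÷ lead(D) = −24x⁴ ÷ 3x³ = −8x. Subtract (−8x)·D = −24x⁴ − 24x³ − 72x² − 16x. Remainder: 7x² − 8x − 1.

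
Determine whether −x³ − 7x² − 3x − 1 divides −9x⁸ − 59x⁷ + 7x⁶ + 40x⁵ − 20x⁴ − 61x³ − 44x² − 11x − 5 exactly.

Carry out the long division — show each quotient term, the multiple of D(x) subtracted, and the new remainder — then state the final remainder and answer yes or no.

R(x) = 3x² + 5x − 2, so D(x) is not a factor of P(x). no

Step 1: lead(−9x⁸ − 59x⁷ + 7x⁶ + 40x⁵ − 20x⁴ − 61x³ − 44x² − 11x − 5) ÷ lead(D) = −9x⁸ ÷ −x³ = 9x⁵. Subtract (9x⁵)·D = −9x⁸ − 63x⁷ − 27x⁶ − 9x⁵. Remainder: 4x⁷ + 34x⁶ + 49x⁵ − 20x⁴ − 61x³ − 44x² − 11x − 5.
Step 2: lead(4x⁷ + 34x⁶ + 49x⁵ − 20x⁴ − 61x³ − 44x² − 11x − 5) ÷ lead(D) = 4x⁷ ÷ −x³ = −4x⁴. Subtract (−4x⁴)·D = 4x⁷ + 28x⁶ + 12x⁵ + 4x⁴. Remainder: 6x⁶ + 37x⁵ − 24x⁴ − 61x³ − 44x² − 11x − 5.
Step 3: lead(6x⁶ + 37x⁵ − 24x⁴ − 61x³ − 44x² − 11x − 5) ÷ lead(D) = 6x⁶ ÷ −x³ = −6x³. Subtract (−6x³)·D = 6x⁶ + 42x⁵ + 18x⁴ + 6x³. Remainder: −5x⁵ − 42x⁴ − 67x³ − 44x² − 11x − 5.
Step 4: lead(−5x⁵ − 42x⁴ − 67x³ − 44x² − 11x − 5) ÷ lead(D) = −5x⁵ ÷ −x³ = 5x². Subtract (5x²)·D = −5x⁵ − 35x⁴ − 15x³ − 5x². Remainder: −7x⁴ − 52x³ − 39x² − 11x − 5.
Step 5: lead(−7x⁴ − 52x³ − 39x² − 11x − 5) ÷ lead(D) = −7x⁴ ÷ −x³ = 7x. Subtract (7x)·D = −7x⁴ − 49x³ − 21x² − 7x. Remainder: −3x³ − 18x² − 4x − 5.
Step 6: lead(−3x³ − 18x² − 4x − 5) ÷ lead(D) = −3x³ ÷ −x³ = 3. Subtract (3)·D = −3x³ − 21x² − 9x − 3. Remainder: 3x² + 5x − 2.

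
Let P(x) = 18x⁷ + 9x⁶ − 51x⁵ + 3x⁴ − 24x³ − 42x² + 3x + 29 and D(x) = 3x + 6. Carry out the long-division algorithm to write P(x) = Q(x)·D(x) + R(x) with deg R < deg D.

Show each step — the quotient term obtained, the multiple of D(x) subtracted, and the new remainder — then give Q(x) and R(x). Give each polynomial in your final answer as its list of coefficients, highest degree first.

Q = [6, -9, 1, -1, -6, -2, 5]; R = [-1]

Step 1: lead(18x⁷ + 9x⁶ − 51x⁵ + 3x⁴ − 24x³ − 42x² + 3x + 29) ÷ lead(D) = 18x⁷ ÷ 3x = 6x⁶. Subtract (6x⁶)·D = 18x⁷ + 36x⁶. Remainder: −27x⁶ − 51x⁵ + 3x⁴ − 24x³ − 42x² + 3x + 29.
Step 2: lead(−27x⁶ − 51x⁵ + 3x⁴ − 24x³ − 42x² + 3x + 29) ÷ lead(D) = −27x⁶ ÷ 3x = −9x⁵. Subtract (−9x⁵)·D = −27x⁶ − 54x⁵. Remainder: 3x⁵ + 3x⁴ − 24x³ − 42x² + 3x + 29.
Step 3: lead(3x⁵ + 3x⁴ − 24x³ − 42x² + 3x + 29) ÷ lead(D) = 3x⁵ ÷ 3x = x⁴. Subtract (x⁴)·D = 3x⁵ + 6x⁴. Remainder: −3x⁴ − 24x³ − 42x² + 3x + 29.
Step 4: lead(−3x⁴ − 24x³ − 42x² + 3x + 29) ÷ lead(D) = −3x⁴ ÷ 3x = −x³. Subtract (−x³)·D = −3x⁴ − 6x³. Remainder: −18x³ − 42x² + 3x + 29.
Step 5: lead(−18x³ − 42x² + 3x + 29) ÷ lead(D) = −18x³ ÷ 3x = −6x². Subtract (−6x²)·D = −18x³ − 36x². Remainder: −6x² + 3x + 29.
Step 6: lead(−6x² + 3x + 29) ÷ lead(D) = −6x² ÷ 3x = −2x. Subtract (−2x)·D = −6x² − 12x. Remainder: 15x + 29.
Step 7: lead(15x + 29) ÷ lead(D) = 15x ÷ 3x = 5. Subtract (5)·D = 15x + 30. Remainder: −1.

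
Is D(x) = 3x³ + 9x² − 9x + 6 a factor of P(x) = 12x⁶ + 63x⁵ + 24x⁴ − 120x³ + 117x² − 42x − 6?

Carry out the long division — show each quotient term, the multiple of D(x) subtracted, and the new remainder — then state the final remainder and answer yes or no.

Step 1: lead(12x⁶ + 63x⁵ + 24x⁴ − 120x³ + 117x² − 42x − 6) ÷ lead(D) = 12x⁶ ÷ 3x³ = 4x³. Subtract (4x³)·D = 12x⁶ + 36x⁵ − 36x⁴ + 24x³. Remainder: 27x⁵ + 60x⁴ − 144x³ + 117x² − 42x − 6.
Step 2: lead(27x⁵ + 60x⁴ − 144x³ + 117x² − 42x − 6) ÷ lead(D) = 27x⁵ ÷ 3x³ = 9x². Subtract (9x²)·D = 27x⁵ + 81x⁴ − 81x³ + 54x². Remainder: −21x⁴ − 63x³ + 63x² − 42x − 6.
Step 3: lead(−21x⁴ − 63x³ + 63x² − 42x − 6) ÷ lead(D) = −21x⁴ ÷ 3x³ = −7x. Subtract (−7x)·D = −21x⁴ − 63x³ + 63x² − 42x. Remainder: −6.

R(x) = −6, so D(x) is not a factor of P(x). no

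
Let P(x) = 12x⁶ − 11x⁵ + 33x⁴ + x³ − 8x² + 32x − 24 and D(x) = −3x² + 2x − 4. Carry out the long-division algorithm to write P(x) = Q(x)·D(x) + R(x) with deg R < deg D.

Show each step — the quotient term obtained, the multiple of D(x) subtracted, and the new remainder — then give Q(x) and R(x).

Q(x) = −4x⁴ + x³ − 5x² − 5x + 6; R(x) = 0

Step 1: lead(12x⁶ − 11x⁵ + 33x⁴ + x³ − 8x² + 32x − 24) ÷ lead(D) = 12x⁶ ÷ −3x² = −4x⁴. Subtract (−4x⁴)·D = 12x⁶ − 8x⁵ + 16x⁴. Remainder: −3x⁵ + 17x⁴ + x³ − 8x² + 32x − 24.
Step 2: lead(−3x⁵ + 17x⁴ + x³ − 8x² + 32x − 24) ÷ lead(D) = −3x⁵ ÷ −3x² = x³. Subtract (x³)·D = −3x⁵ + 2x⁴ − 4x³. Remainder: 15x⁴ + 5x³ − 8x² + 32x − 24.
Step 3: lead(15x⁴ + 5x³ − 8x² + 32x − 24) ÷ lead(D) = 15x⁴ ÷ −3x² = −5x². Subtract (−5x²)·D = 15x⁴ − 10x³ + 20x². Remainder: 15x³ − 28x² + 32x − 24.
Step 4: lead(15x³ − 28x² + 32x − 24) ÷ lead(D) = 15x³ ÷ −3x² = −5x. Subtract (−5x)·D = 15x³ − 10x² + 20x. Remainder: −18x² + 12x − 24.
Step 5: lead(−18x² + 12x − 24) ÷ lead(D) = −18x² ÷ −3x² = 6. Subtract (6)·D = −18x² + 12x − 24. Remainder: 0.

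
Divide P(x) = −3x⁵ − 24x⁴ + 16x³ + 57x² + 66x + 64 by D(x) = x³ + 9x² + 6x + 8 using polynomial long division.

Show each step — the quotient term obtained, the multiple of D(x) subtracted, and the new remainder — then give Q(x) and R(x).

Step 1: lead(−3x⁵ − 24x⁴ + 16x³ + 57x² + 66x + 64) ÷ lead(D) = −3x⁵ ÷ x³ = −3x². Subtract (−3x²)·D = −3x⁵ − 27x⁴ − 18x³ − 24x². Remainder: 3x⁴ + 34x³ + 81x² + 66x + 64.
Step 2: lead(3x⁴ + 34x³ + 81x² + 66x + 64) ÷ lead(D) = 3x⁴ ÷ x³ = 3x. Subtract (3x)·D = 3x⁴ + 27x³ + 18x² + 24x. Remainder: 7x³ + 63x² + 42x + 64.
Step 3: lead(7x³ + 63x² + 42x + 64) ÷ lead(D) = 7x³ ÷ x³ = 7. Subtract (7)·D = 7x³ + 63x² + 42x + 56. Remainder: 8.

Q(x) = −3x² + 3x + 7; R(x) = 8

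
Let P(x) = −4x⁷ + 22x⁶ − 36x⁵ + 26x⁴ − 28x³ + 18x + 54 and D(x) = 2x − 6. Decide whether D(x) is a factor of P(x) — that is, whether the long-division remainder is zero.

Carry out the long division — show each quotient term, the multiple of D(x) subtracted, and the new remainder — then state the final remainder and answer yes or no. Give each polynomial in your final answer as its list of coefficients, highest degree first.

R = [0], so D(x) is a factor of P(x). yes

Step 1: lead(−4x⁷ + 22x⁶ − 36x⁵ + 26x⁴ − 28x³ + 18x + 54) ÷ lead(D) = −4x⁷ ÷ 2x = −2x⁶. Subtract (−2x⁶)·D = −4x⁷ + 12x⁶. Remainder: 10x⁶ − 36x⁵ + 26x⁴ − 28x³ + 18x + 54.
Step 2: lead(10x⁶ − 36x⁵ + 26x⁴ − 28x³ + 18x + 54) ÷ lead(D) = 10x⁶ ÷ 2x = 5x⁵. Subtract (5x⁵)·D = 10x⁶ − 30x⁵. Remainder: −6x⁵ + 26x⁴ − 28x³ + 18x + 54.
Step 3: lead(−6x⁵ + 26x⁴ − 28x³ + 18x + 54) ÷ lead(D) = −6x⁵ ÷ 2x = −3x⁴. Subtract (−3x⁴)·D = −6x⁵ + 18x⁴. Remainder: 8x⁴ − 28x³ + 18x + 54.
Step 4: lead(8x⁴ − 28x³ + 18x + 54) ÷ lead(D) = 8x⁴ ÷ 2x = 4x³. Subtract (4x³)·D = 8x⁴ − 24x³. Remainder: −4x³ + 18x + 54.
Step 5: lead(−4x³ + 18x + 54) ÷ lead(D) = −4x³ ÷ 2x = −2x². Subtract (−2x²)·D = −4x³ + 12x². Remainder: −12x² + 18x + 54.
Step 6: lead(−12x² + 18x + 54) ÷ lead(D) = −12x² ÷ 2x = −6x. Subtract (−6x)·D = −12x² + 36x. Remainder: −18x + 54.
Step 7: lead(−18x + 54) ÷ lead(D) = −18x ÷ 2x = −9. Subtract (−9)·D = −18x + 54. Remainder: 0.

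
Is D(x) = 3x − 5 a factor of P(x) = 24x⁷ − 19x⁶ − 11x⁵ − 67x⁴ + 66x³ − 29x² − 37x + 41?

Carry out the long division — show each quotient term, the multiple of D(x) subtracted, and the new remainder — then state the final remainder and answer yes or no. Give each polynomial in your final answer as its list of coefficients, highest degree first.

Step 1: lead(24x⁷ − 19x⁶ − 11x⁵ − 67x⁴ + 66x³ − 29x² − 37x + 41) ÷ lead(D) = 24x⁷ ÷ 3x = 8x⁶. Subtract (8x⁶)·D = 24x⁷ − 40x⁶. Remainder: 21x⁶ − 11x⁵ − 67x⁴ + 66x³ − 29x² − 37x + 41.
Step 2: lead(21x⁶ − 11x⁵ − 67x⁴ + 66x³ − 29x² − 37x + 41) ÷ lead(D) = 21x⁶ ÷ 3x = 7x⁵. Subtract (7x⁵)·D = 21x⁶ − 35x⁵. Remainder: 24x⁵ − 67x⁴ + 66x³ − 29x² − 37x + 41.
Step 3: lead(24x⁵ − 67x⁴ + 66x³ − 29x² − 37x + 41) ÷ lead(D) = 24x⁵ ÷ 3x = 8x⁴. Subtract (8x⁴)·D = 24x⁵ − 40x⁴. Remainder: −27x⁴ + 66x³ − 29x² − 37x + 41.
Step 4: lead(−27x⁴ + 66x³ − 29x² − 37x + 41) ÷ lead(D) = −27x⁴ ÷ 3x = −9x³. Subtract (−9x³)·D = −27x⁴ + 45x³. Remainder: 21x³ − 29x² − 37x + 41.
Step 5: lead(21x³ − 29x² − 37x + 41) ÷ lead(D) = 21x³ ÷ 3x = 7x². Subtract (7x²)·D = 21x³ − 35x². Remainder: 6x² − 37x + 41.
Step 6: lead(6x² − 37x + 41) ÷ lead(D) = 6x² ÷ 3x = 2x. Subtract (2x)·D = 6x² − 10x. Remainder: −27x + 41.
Step 7: lead(−27x + 41) ÷ lead(D) = −27x ÷ 3x = −9. Subtract (−9)·D = −27x + 45. Remainder: −4.

R = [-4], so D(x) is not a factor of P(x). no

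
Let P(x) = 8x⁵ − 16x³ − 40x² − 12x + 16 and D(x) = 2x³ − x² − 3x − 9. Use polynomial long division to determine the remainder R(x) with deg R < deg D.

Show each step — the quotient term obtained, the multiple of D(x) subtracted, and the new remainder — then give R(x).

R(x) = x² + 3x + 7

Step 1: lead(8x⁵ − 16x³ − 40x² − 12x + 16) ÷ lead(D) = 8x⁵ ÷ 2x³ = 4x². Subtract (4x²)·D = 8x⁵ − 4x⁴ − 12x³ − 36x². Remainder: 4x⁴ − 4x³ − 4x² − 12x + 16.
Step 2: lead(4x⁴ − 4x³ − 4x² − 12x + 16) ÷ lead(D) = 4x⁴ ÷ 2x³ = 2x. Subtract (2x)·D = 4x⁴ − 2x³ − 6x² − 18x. Remainder: −2x³ + 2x² + 6x + 16.
Step 3: lead(−2x³ + 2x² + 6x + 16) ÷ lead(D) = −2x³ ÷ 2x³ = −1. Subtract (−1)·D = −2x³ + x² + 3x + 9. Remainder: x² + 3x + 7.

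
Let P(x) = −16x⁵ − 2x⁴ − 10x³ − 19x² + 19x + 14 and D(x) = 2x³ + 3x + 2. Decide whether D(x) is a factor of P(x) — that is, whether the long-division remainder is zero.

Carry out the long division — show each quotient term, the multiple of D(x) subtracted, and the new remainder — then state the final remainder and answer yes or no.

R(x) = 0, so D(x) is a factor of P(x). yes

Step 1: lead(−16x⁵ − 2x⁴ − 10x³ − 19x² + 19x + 14) ÷ lead(D) = −16x⁵ ÷ 2x³ = −8x². Subtract (−8x²)·D = −16x⁵ − 24x³ − 16x². Remainder: −2x⁴ + 14x³ − 3x² + 19x + 14.
Step 2: lead(−2x⁴ + 14x³ − 3x² + 19x + 14) ÷ lead(D) = −2x⁴ ÷ 2x³ = −x. Subtract (−x)·D = −2x⁴ − 3x² − 2x. Remainder: 14x³ + 21x + 14.
Step 3: lead(14x³ + 21x + 14) ÷ lead(D) = 14x³ ÷ 2x³ = 7. Subtract (7)·D = 14x³ + 21x + 14. Remainder: 0.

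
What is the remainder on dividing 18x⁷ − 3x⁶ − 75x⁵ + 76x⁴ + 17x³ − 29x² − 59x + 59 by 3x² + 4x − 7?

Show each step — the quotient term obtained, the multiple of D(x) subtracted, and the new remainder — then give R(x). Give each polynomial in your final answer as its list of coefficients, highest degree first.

R = [1, 3]

Step 1: lead(18x⁷ − 3x⁶ − 75x⁵ + 76x⁴ + 17x³ − 29x² − 59x + 59) ÷ lead(D) = 18x⁷ ÷ 3x² = 6x⁵. Subtract (6x⁵)·D = 18x⁷ + 24x⁶ − 42x⁵. Remainder: −27x⁶ − 33x⁵ + 76x⁴ + 17x³ − 29x² − 59x + 59.
Step 2: lead(−27x⁶ − 33x⁵ + 76x⁴ + 17x³ − 29x² − 59x + 59) ÷ lead(D) = −27x⁶ ÷ 3x² = −9x⁴. Subtract (−9x⁴)·D = −27x⁶ − 36x⁵ + 63x⁴. Remainder: 3x⁵ + 13x⁴ + 17x³ − 29x² − 59x + 59.
Step 3: lead(3x⁵ + 13x⁴ + 17x³ − 29x² − 59x + 59) ÷ lead(D) = 3x⁵ ÷ 3x² = x³. Subtract (x³)·D = 3x⁵ + 4x⁴ − 7x³. Remainder: 9x⁴ + 24x³ − 29x² − 59x + 59.
Step 4: lead(9x⁴ + 24x³ − 29x² − 59x + 59) ÷ lead(D) = 9x⁴ ÷ 3x² = 3x². Subtract (3x²)·D = 9x⁴ + 12x³ − 21x². Remainder: 12x³ − 8x² − 59x + 59.
Step 5: lead(12x³ − 8x² − 59x + 59) ÷ lead(D) = 12x³ ÷ 3x² = 4x. Subtract (4x)·D = 12x³ + 16x² − 28x. Remainder: −24x² − 31x + 59.
Step 6: lead(−24x² − 31x + 59) ÷ lead(D) = −24x² ÷ 3x² = −8. Subtract (−8)·D = −24x² − 32x + 56. Remainder: x + 3.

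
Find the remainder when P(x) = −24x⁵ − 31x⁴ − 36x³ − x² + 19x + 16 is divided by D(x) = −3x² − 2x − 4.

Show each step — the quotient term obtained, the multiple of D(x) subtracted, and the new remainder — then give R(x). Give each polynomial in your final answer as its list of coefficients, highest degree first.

Step 1: lead(−24x⁵ − 31x⁴ − 36x³ − x² + 19x + 16) ÷ lead(D) = −24x⁵ ÷ −3x² = 8x³. Subtract (8x³)·D = −24x⁵ − 16x⁴ − 32x³. Remainder: −15x⁴ − 4x³ − x² + 19x + 16.
Step 2: lead(−15x⁴ − 4x³ − x² + 19x + 16) ÷ lead(D) = −15x⁴ ÷ −3x² = 5x². Subtract (5x²)·D = −15x⁴ − 10x³ − 20x². Remainder: 6x³ + 19x² + 19x + 16.
Step 3: lead(6x³ + 19x² + 19x + 16) ÷ lead(D) = 6x³ ÷ −3x² = −2x. Subtract (−2x)·D = 6x³ + 4x² + 8x. Remainder: 15x² + 11x + 16.
Step 4: lead(15x² + 11x + 16) ÷ lead(D) = 15x² ÷ −3x² = −5. Subtract (−5)·D = 15x² + 10x + 20. Remainder: x − 4.

R = [1, -4]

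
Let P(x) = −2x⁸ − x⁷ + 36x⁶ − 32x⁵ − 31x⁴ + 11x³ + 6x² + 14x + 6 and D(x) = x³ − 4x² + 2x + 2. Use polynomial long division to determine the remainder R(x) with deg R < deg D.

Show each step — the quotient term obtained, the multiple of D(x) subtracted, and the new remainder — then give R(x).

Step 1: lead(−2x⁸ − x⁷ + 36x⁶ − 32x⁵ − 31x⁴ + 11x³ + 6x² + 14x + 6) ÷ lead(D) = −2x⁸ ÷ x³ = −2x⁵. Subtract (−2x⁵)·D = −2x⁸ + 8x⁷ − 4x⁶ − 4x⁵. Remainder: −9x⁷ + 40x⁶ − 28x⁵ − 31x⁴ + 11x³ + 6x² + 14x + 6.
Step 2: lead(−9x⁷ + 40x⁶ − 28x⁵ − 31x⁴ + 11x³ + 6x² + 14x + 6) ÷ lead(D) = −9x⁷ ÷ x³ = −9x⁴. Subtract (−9x⁴)·D = −9x⁷ + 36x⁶ − 18x⁵ − 18x⁴. Remainder: 4x⁶ − 10x⁵ − 13x⁴ + 11x³ + 6x² + 14x + 6.
Step 3: lead(4x⁶ − 10x⁵ − 13x⁴ + 11x³ + 6x² + 14x + 6) ÷ lead(D) = 4x⁶ ÷ x³ = 4x³. Subtract (4x³)·D = 4x⁶ − 16x⁵ + 8x⁴ + 8x³. Remainder: 6x⁵ − 21x⁴ + 3x³ + 6x² + 14x + 6.
Step 4: lead(6x⁵ − 21x⁴ + 3x³ + 6x² + 14x + 6) ÷ lead(D) = 6x⁵ ÷ x³ = 6x². Subtract (6x²)·D = 6x⁵ − 24x⁴ + 12x³ + 12x². Remainder: 3x⁴ − 9x³ − 6x² + 14x + 6.
Step 5: lead(3x⁴ − 9x³ − 6x² + 14x + 6) ÷ lead(D) = 3x⁴ ÷ x³ = 3x. Subtract (3x)·D = 3x⁴ − 12x³ + 6x² + 6x. Remainder: 3x³ − 12x² + 8x + 6.
Step 6: lead(3x³ − 12x² + 8x + 6) ÷ lead(D) = 3x³ ÷ x³ = 3. Subtract (3)·D = 3x³ − 12x² + 6x + 6. Remainder: 2x.

R(x) = 2x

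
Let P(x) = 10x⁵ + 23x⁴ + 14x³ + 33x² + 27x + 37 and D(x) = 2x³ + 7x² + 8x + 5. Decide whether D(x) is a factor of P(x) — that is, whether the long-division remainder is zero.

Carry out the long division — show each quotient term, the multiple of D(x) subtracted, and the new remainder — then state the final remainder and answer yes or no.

Step 1: lead(10x⁵ + 23x⁴ + 14x³ + 33x² + 27x + 37) ÷ lead(D) = 10x⁵ ÷ 2x³ = 5x². Subtract (5x²)·D = 10x⁵ + 35x⁴ + 40x³ + 25x². Remainder: −12x⁴ − 26x³ + 8x² + 27x + 37.
Step 2: lead(−12x⁴ − 26x³ + 8x² + 27x + 37) ÷ lead(D) = −12x⁴ ÷ 2x³ = −6x. Subtract (−6x)·D = −12x⁴ − 42x³ − 48x² − 30x. Remainder: 16x³ + 56x² + 57x + 37.
Step 3: lead(16x³ + 56x² + 57x + 37) ÷ lead(D) = 16x³ ÷ 2x³ = 8. Subtract (8)·D = 16x³ + 56x² + 64x + 40. Remainder: −7x − 3.

R(x) = −7x − 3, so D(x) is not a factor of P(x). no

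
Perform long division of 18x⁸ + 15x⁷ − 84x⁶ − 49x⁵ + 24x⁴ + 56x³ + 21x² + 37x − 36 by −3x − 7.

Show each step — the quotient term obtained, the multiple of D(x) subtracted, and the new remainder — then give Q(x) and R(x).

Step 1: lead(18x⁸ + 15x⁷ − 84x⁶ − 49x⁵ + 24x⁴ + 56x³ + 21x² + 37x − 36) ÷ lead(D) = 18x⁸ ÷ −3x = −6x⁷. Subtract (−6x⁷)·D = 18x⁸ + 42x⁷. Remainder: −27x⁷ − 84x⁶ − 49x⁵ + 24x⁴ + 56x³ + 21x² + 37x − 36.
Step 2: lead(−27x⁷ − 84x⁶ − 49x⁵ + 24x⁴ + 56x³ + 21x² + 37x − 36) ÷ lead(D) = −27x⁷ ÷ −3x = 9x⁶. Subtract (9x⁶)·D = −27x⁷ − 63x⁶. Remainder: −21x⁶ − 49x⁵ + 24x⁴ + 56x³ + 21x² + 37x − 36.
Step 3: lead(−21x⁶ − 49x⁵ + 24x⁴ + 56x³ + 21x² + 37x − 36) ÷ lead(D) = −21x⁶ ÷ −3x = 7x⁵. Subtract (7x⁵)·D = −21x⁶ − 49x⁵. Remainder: 24x⁴ + 56x³ + 21x² + 37x − 36.
Step 4: lead(24x⁴ + 56x³ + 21x² + 37x − 36) ÷ lead(D) = 24x⁴ ÷ −3x = −8x³. Subtract (−8x³)·D = 24x⁴ + 56x³. Remainder: 21x² + 37x − 36.
Step 5: lead(21x² + 37x − 36) ÷ lead(D) = 21x² ÷ −3x = −7x. Subtract (−7x)·D = 21x² + 49x. Remainder: −12x − 36.
Step 6: lead(−12x − 36) ÷ lead(D) = −12x ÷ −3x = 4. Subtract (4)·D = −12x − 28. Remainder: −8.

Q(x) = −6x⁷ + 9x⁶ + 7x⁵ − 8x³ − 7x + 4; R(x) = −8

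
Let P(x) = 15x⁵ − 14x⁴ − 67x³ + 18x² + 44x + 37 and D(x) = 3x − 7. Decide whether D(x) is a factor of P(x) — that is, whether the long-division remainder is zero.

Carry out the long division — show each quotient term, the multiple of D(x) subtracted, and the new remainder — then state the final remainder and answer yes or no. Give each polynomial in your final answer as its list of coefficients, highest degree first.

Step 1: lead(15x⁵ − 14x⁴ − 67x³ + 18x² + 44x + 37) ÷ lead(D) = 15x⁵ ÷ 3x = 5x⁴. Subtract (5x⁴)·D = 15x⁵ − 35x⁴. Remainder: 21x⁴ − 67x³ + 18x² + 44x + 37.
Step 2: lead(21x⁴ − 67x³ + 18x² + 44x + 37) ÷ lead(D) = 21x⁴ ÷ 3x = 7x³. Subtract (7x³)·D = 21x⁴ − 49x³. Remainder: −18x³ + 18x² + 44x + 37.
Step 3: lead(−18x³ + 18x² + 44x + 37) ÷ lead(D) = −18x³ ÷ 3x = −6x². Subtract (−6x²)·D = −18x³ + 42x². Remainder: −24x² + 44x + 37.
Step 4: lead(−24x² + 44x + 37) ÷ lead(D) = −24x² ÷ 3x = −8x. Subtract (−8x)·D = −24x² + 56x. Remainder: −12x + 37.
Step 5: lead(−12x + 37) ÷ lead(D) = −12x ÷ 3x = −4. Subtract (−4)·D = −12x + 28. Remainder: 9.

R = [9], so D(x) is not a factor of P(x). no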